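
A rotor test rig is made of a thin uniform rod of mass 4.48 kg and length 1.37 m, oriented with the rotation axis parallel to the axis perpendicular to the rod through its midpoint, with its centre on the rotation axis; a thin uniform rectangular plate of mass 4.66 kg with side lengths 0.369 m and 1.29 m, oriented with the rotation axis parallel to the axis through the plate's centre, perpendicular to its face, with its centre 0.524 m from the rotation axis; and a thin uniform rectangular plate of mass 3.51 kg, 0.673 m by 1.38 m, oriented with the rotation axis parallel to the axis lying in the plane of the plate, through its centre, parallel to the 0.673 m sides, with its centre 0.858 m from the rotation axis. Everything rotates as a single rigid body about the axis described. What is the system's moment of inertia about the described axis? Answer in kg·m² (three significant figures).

5.82

Thin rod: I_cm = (1/12)ML² = (1/12)(4.48)(1.37)² = 0.70071 kg·m²; axis through the centre, so I = 0.70071 kg·m².
Rectangular plate: I_cm = (1/12)M(a²+b²) = (1/12)(4.66)[(0.369)² + (1.29)²] = 0.6991 kg·m²; centre at d = 0.524 m, so I = I_cm + Md² gives I = 0.6991 + (4.66)(0.524)² = 1.9786 kg·m².
Rectangular plate: I_cm = (1/12)Mb² = (1/12)(3.51)(1.38)² = 0.55704 kg·m²; centre at d = 0.858 m, so I = I_cm + Md² gives I = 0.55704 + (3.51)(0.858)² = 3.141 kg·m².
Total I = 0.70071 + 1.9786 + 3.141 = 5.8203 kg·m².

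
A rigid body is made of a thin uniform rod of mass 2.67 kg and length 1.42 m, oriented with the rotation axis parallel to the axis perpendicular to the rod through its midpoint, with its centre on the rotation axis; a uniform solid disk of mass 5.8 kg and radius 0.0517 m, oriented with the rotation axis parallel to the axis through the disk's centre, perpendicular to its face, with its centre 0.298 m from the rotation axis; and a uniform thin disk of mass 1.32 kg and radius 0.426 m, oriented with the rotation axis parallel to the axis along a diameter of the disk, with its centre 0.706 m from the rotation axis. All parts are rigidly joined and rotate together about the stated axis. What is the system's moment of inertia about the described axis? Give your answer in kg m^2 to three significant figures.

1.69

Thin rod: I_cm = (1/12)ML² = (1/12)(2.67)(1.42)² = 0.44865 kg m^2; axis through the centre, so I = 0.44865 kg m^2.
Solid disk: I_cm = (1/2)MR² = (1/2)(5.8)(0.0517)² = 0.0077514 kg m^2; centre at d = 0.298 m, so the parallel axis theorem gives I = 0.0077514 + (5.8)(0.298)² = 0.52281 kg m^2.
Thin disk: I_cm = (1/4)MR² = (1/4)(1.32)(0.426)² = 0.059887 kg m^2; centre at d = 0.706 m, so the parallel axis theorem gives I = 0.059887 + (1.32)(0.706)² = 0.71782 kg m^2.
Total I = 0.44865 + 0.52281 + 0.71782 = 1.6893 kg m^2.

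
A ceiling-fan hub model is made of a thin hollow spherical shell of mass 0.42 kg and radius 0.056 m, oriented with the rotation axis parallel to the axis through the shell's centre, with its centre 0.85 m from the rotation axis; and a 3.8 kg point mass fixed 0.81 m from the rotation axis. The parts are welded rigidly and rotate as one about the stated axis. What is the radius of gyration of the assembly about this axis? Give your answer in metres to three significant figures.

Spherical shell: I_cm = (2/3)MR² = (2/3)(0.42)(0.056)² = 0.00087808 kg m²; centre at d = 0.85 m, so the parallel axis theorem gives I = 0.00087808 + (0.42)(0.85)² = 0.30433 kg m².
Point mass: I_cm = 0; centre at d = 0.81 m, so the parallel axis theorem gives I = 0 + (3.8)(0.81)² = 2.4932 kg m².
Total I = 2.7975 kg m²; total mass M = 4.22 kg.
k = √(I/M) = √(2.7975/4.22) = 0.8142 m.

0.814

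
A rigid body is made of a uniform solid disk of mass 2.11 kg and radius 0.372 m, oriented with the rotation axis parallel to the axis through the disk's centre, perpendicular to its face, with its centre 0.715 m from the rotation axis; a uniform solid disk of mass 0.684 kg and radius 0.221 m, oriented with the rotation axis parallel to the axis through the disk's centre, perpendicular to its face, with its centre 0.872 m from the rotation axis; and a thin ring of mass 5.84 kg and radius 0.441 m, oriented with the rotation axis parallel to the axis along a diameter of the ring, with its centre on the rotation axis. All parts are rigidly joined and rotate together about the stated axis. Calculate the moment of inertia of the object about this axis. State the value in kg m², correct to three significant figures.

2.33

Solid disk: I_cm = (1/2)MR² = (1/2)(2.11)(0.372)² = 0.146 kg m²; centre at d = 0.715 m, so the parallel axis theorem gives I = 0.146 + (2.11)(0.715)² = 1.2247 kg m².
Solid disk: I_cm = (1/2)MR² = (1/2)(0.684)(0.221)² = 0.016704 kg m²; centre at d = 0.872 m, so the parallel axis theorem gives I = 0.016704 + (0.684)(0.872)² = 0.53681 kg m².
Thin ring: I_cm = (1/2)MR² = (1/2)(5.84)(0.441)² = 0.56788 kg m²; axis through the centre, so I = 0.56788 kg m².
Total I = 1.2247 + 0.53681 + 0.56788 = 2.3294 kg m².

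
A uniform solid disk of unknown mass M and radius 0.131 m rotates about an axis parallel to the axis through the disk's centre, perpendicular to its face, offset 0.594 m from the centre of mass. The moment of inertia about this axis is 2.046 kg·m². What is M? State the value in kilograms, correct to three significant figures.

5.66

I = I_cm + Md² = (1/2)MR² + Md² = M·[0.5·(0.131)² + (0.594)²] = M·0.36142.
So M = 2.046 / 0.36142 = 5.6611 kg.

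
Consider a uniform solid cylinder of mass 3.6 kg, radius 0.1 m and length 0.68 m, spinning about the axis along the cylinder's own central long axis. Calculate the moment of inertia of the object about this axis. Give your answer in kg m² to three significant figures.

I_cm = (1/2)MR² = (1/2)(3.6)(0.1)² = 0.018 kg m²; axis through the centre, so I = 0.018 kg m².

0.0180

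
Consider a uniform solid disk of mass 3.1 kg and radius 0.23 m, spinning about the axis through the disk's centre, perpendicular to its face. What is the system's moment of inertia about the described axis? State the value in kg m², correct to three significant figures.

0.0820

I_cm = (1/2)MR² = (1/2)(3.1)(0.23)² = 0.081995 kg m²; axis through the centre, so I = 0.081995 kg m².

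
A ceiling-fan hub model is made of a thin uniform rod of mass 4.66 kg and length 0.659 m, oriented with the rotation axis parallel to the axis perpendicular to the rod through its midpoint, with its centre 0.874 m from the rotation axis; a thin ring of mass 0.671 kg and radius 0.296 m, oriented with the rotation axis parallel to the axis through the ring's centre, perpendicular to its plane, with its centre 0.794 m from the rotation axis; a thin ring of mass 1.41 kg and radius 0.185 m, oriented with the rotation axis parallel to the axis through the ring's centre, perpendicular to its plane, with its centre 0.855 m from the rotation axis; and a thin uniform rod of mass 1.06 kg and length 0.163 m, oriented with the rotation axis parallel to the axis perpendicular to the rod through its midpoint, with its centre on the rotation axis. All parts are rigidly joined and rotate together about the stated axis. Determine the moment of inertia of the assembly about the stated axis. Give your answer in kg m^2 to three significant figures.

Thin rod: I_cm = (1/12)ML² = (1/12)(4.66)(0.659)² = 0.16865 kg m^2; centre at d = 0.874 m, so I = I_cm + Md² gives I = 0.16865 + (4.66)(0.874)² = 3.7283 kg m^2.
Thin ring: I_cm = MR² = (0.671)(0.296)² = 0.05879 kg m^2; centre at d = 0.794 m, so I = I_cm + Md² gives I = 0.05879 + (0.671)(0.794)² = 0.48181 kg m^2.
Thin ring: I_cm = MR² = (1.41)(0.185)² = 0.048257 kg m^2; centre at d = 0.855 m, so I = I_cm + Md² gives I = 0.048257 + (1.41)(0.855)² = 1.079 kg m^2.
Thin rod: I_cm = (1/12)ML² = (1/12)(1.06)(0.163)² = 0.0023469 kg m^2; axis through the centre, so I = 0.0023469 kg m^2.
Total I = 3.7283 + 0.48181 + 1.079 + 0.0023469 = 5.2915 kg m^2.

5.29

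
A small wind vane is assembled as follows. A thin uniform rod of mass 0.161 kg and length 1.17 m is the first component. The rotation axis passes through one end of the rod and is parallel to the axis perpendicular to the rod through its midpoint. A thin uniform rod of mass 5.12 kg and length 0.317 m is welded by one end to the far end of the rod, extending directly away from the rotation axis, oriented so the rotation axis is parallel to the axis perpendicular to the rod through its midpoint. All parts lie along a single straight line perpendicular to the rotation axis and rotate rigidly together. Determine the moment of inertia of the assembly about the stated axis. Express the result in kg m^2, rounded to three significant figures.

9.15

Thin rod: I_cm = (1/12)ML² = (1/12)(0.161)(1.17)² = 0.018366 kg m^2; centre at d = 0.585 m, so I = I_cm + Md² gives I = 0.018366 + (0.161)(0.585)² = 0.073464 kg m^2.
Thin rod: I_cm = (1/12)ML² = (1/12)(5.12)(0.317)² = 0.042875 kg m^2; centre at d = 0.585 + 0.585 + 0.1585 = 1.3285 m, so I = I_cm + Md² gives I = 0.042875 + (5.12)(1.3285)² = 9.0792 kg m^2.
Total I = 0.073464 + 9.0792 = 9.1527 kg m^2.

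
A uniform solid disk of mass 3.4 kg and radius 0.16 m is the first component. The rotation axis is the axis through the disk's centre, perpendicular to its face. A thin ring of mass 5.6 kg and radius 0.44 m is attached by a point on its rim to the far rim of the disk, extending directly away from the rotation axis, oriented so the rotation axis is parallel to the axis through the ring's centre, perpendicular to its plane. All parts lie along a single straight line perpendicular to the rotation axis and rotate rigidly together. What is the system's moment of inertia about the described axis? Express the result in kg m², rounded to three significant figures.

3.14

Solid disk: I_cm = (1/2)MR² = (1/2)(3.4)(0.16)² = 0.04352 kg m²; axis through the centre, so I = 0.04352 kg m².
Thin ring: I_cm = MR² = (5.6)(0.44)² = 1.0842 kg m²; centre at d = 0.16 + 0.44 = 0.6 m, so the parallel axis theorem gives I = 1.0842 + (5.6)(0.6)² = 3.1002 kg m².
Total I = 0.04352 + 3.1002 = 3.1437 kg m².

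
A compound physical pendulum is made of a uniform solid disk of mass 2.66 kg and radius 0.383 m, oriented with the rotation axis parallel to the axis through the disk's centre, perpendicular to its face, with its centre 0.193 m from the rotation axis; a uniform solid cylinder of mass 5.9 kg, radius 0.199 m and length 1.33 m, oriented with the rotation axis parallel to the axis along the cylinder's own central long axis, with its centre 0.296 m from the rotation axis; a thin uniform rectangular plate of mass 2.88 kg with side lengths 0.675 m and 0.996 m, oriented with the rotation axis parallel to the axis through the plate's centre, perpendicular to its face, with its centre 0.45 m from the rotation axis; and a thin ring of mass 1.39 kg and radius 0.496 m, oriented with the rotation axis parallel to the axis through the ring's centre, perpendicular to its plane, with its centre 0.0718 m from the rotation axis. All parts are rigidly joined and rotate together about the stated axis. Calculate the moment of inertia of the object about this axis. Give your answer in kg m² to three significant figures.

2.21

Solid disk: I_cm = (1/2)MR² = (1/2)(2.66)(0.383)² = 0.1951 kg m²; centre at d = 0.193 m, so the parallel axis theorem gives I = 0.1951 + (2.66)(0.193)² = 0.29418 kg m².
Solid cylinder: I_cm = (1/2)MR² = (1/2)(5.9)(0.199)² = 0.11682 kg m²; centre at d = 0.296 m, so the parallel axis theorem gives I = 0.11682 + (5.9)(0.296)² = 0.63376 kg m².
Rectangular plate: I_cm = (1/12)M(a²+b²) = (1/12)(2.88)[(0.675)² + (0.996)²] = 0.34743 kg m²; centre at d = 0.45 m, so the parallel axis theorem gives I = 0.34743 + (2.88)(0.45)² = 0.93063 kg m².
Thin ring: I_cm = MR² = (1.39)(0.496)² = 0.34196 kg m²; centre at d = 0.0718 m, so the parallel axis theorem gives I = 0.34196 + (1.39)(0.0718)² = 0.34913 kg m².
Total I = 0.29418 + 0.63376 + 0.93063 + 0.34913 = 2.2077 kg m².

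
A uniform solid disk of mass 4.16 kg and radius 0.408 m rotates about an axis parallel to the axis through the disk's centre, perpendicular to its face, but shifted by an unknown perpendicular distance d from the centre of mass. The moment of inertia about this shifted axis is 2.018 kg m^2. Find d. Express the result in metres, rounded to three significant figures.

About the centre-of-mass axis, I_cm = (1/2)MR² = (1/2)(4.16)(0.408)² = 0.34625 kg m^2.
Parallel axis theorem: I = I_cm + Md², so Md² = 2.018 − 0.34625 = 1.6718 kg m^2.
d = √(1.6718 / 4.16) = 0.63393 m.

0.634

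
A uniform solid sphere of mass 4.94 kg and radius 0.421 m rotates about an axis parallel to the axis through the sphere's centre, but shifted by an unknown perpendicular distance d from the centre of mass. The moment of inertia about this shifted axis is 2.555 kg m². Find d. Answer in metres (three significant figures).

0.668

About the centre-of-mass axis, I_cm = (2/5)MR² = (2/5)(4.94)(0.421)² = 0.35023 kg m².
Parallel axis theorem: I = I_cm + Md², so Md² = 2.555 − 0.35023 = 2.2048 kg m².
d = √(2.2048 / 4.94) = 0.66806 m.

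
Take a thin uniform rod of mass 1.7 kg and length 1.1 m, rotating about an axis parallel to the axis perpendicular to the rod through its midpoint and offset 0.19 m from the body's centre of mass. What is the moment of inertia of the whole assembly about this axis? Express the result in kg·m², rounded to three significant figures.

0.233

I_cm = (1/12)ML² = (1/12)(1.7)(1.1)² = 0.17142 kg·m²; centre at d = 0.19 m, so I = I_cm + Md² gives I = 0.17142 + (1.7)(0.19)² = 0.23279 kg·m².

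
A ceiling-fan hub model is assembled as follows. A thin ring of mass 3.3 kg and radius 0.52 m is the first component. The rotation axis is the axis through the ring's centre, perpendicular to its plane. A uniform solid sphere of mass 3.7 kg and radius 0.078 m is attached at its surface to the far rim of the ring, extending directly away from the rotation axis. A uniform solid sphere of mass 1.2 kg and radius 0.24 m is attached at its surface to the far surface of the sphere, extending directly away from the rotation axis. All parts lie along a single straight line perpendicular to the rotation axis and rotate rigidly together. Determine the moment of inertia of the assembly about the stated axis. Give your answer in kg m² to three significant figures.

3.26

Thin ring: I_cm = MR² = (3.3)(0.52)² = 0.89232 kg m²; axis through the centre, so I = 0.89232 kg m².
Solid sphere: I_cm = (2/5)MR² = (2/5)(3.7)(0.078)² = 0.0090043 kg m²; centre at d = 0.52 + 0.078 = 0.598 m, so I = I_cm + Md² gives I = 0.0090043 + (3.7)(0.598)² = 1.3321 kg m².
Solid sphere: I_cm = (2/5)MR² = (2/5)(1.2)(0.24)² = 0.027648 kg m²; centre at d = 0.52 + 0.078 + 0.078 + 0.24 = 0.916 m, so I = I_cm + Md² gives I = 0.027648 + (1.2)(0.916)² = 1.0345 kg m².
Total I = 0.89232 + 1.3321 + 1.0345 = 3.259 kg m².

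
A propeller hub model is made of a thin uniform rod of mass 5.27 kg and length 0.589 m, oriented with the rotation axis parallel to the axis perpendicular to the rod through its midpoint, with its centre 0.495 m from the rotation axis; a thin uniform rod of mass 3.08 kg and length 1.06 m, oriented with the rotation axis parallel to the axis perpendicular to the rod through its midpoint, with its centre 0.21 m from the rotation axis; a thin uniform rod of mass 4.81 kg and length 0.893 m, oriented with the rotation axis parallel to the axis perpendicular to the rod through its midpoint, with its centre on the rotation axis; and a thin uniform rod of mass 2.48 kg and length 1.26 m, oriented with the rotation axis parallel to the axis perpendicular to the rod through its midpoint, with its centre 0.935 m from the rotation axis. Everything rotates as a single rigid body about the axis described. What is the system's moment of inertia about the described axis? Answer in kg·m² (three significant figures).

Thin rod: I_cm = (1/12)ML² = (1/12)(5.27)(0.589)² = 0.15236 kg·m²; centre at d = 0.495 m, so I = I_cm + Md² gives I = 0.15236 + (5.27)(0.495)² = 1.4436 kg·m².
Thin rod: I_cm = (1/12)ML² = (1/12)(3.08)(1.06)² = 0.28839 kg·m²; centre at d = 0.21 m, so I = I_cm + Md² gives I = 0.28839 + (3.08)(0.21)² = 0.42422 kg·m².
Thin rod: I_cm = (1/12)ML² = (1/12)(4.81)(0.893)² = 0.31964 kg·m²; axis through the centre, so I = 0.31964 kg·m².
Thin rod: I_cm = (1/12)ML² = (1/12)(2.48)(1.26)² = 0.3281 kg·m²; centre at d = 0.935 m, so I = I_cm + Md² gives I = 0.3281 + (2.48)(0.935)² = 2.4962 kg·m².
Total I = 1.4436 + 0.42422 + 0.31964 + 2.4962 = 4.6837 kg·m².

4.68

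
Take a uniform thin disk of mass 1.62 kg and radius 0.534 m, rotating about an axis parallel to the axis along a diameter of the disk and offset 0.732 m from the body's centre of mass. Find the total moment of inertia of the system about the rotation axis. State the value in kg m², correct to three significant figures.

I_cm = (1/4)MR² = (1/4)(1.62)(0.534)² = 0.11549 kg m²; centre at d = 0.732 m, so the parallel axis theorem gives I = 0.11549 + (1.62)(0.732)² = 0.98352 kg m².

0.984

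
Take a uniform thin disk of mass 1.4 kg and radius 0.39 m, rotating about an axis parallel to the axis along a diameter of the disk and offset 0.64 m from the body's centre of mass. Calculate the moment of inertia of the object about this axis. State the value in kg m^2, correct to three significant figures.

0.627

I_cm = (1/4)MR² = (1/4)(1.4)(0.39)² = 0.053235 kg m^2; centre at d = 0.64 m, so I = I_cm + Md² gives I = 0.053235 + (1.4)(0.64)² = 0.62667 kg m^2.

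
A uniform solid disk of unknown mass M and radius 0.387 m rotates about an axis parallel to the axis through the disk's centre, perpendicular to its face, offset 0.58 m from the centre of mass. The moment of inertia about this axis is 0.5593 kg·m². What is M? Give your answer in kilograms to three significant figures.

I = I_cm + Md² = (1/2)MR² + Md² = M·[0.5·(0.387)² + (0.58)²] = M·0.41128.
So M = 0.5593 / 0.41128 = 1.3599 kg.

1.36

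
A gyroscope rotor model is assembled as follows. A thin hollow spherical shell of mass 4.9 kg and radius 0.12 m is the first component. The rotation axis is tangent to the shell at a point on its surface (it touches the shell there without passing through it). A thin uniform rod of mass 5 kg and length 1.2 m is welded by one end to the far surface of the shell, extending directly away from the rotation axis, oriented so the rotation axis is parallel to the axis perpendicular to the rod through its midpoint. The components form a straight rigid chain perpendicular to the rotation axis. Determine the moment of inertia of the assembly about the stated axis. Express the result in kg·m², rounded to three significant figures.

Spherical shell: I_cm = (2/3)MR² = (2/3)(4.9)(0.12)² = 0.04704 kg·m²; centre at d = 0.12 m, so the parallel axis theorem gives I = 0.04704 + (4.9)(0.12)² = 0.1176 kg·m².
Thin rod: I_cm = (1/12)ML² = (1/12)(5)(1.2)² = 0.6 kg·m²; centre at d = 0.12 + 0.12 + 0.6 = 0.84 m, so the parallel axis theorem gives I = 0.6 + (5)(0.84)² = 4.128 kg·m².
Total I = 0.1176 + 4.128 = 4.2456 kg·m².

4.25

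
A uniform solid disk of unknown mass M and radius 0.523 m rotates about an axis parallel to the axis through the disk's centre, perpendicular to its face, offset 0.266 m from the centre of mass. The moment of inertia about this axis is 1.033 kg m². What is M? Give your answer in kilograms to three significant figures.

4.98

I = I_cm + Md² = (1/2)MR² + Md² = M·[0.5·(0.523)² + (0.266)²] = M·0.20752.
So M = 1.033 / 0.20752 = 4.9778 kg.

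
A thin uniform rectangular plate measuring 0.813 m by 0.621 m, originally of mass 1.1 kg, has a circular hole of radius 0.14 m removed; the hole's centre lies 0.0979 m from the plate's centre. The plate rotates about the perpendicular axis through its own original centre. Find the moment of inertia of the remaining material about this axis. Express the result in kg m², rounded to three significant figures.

0.0933

Unpierced body about its centre: I₀ = (1/12)M(a²+b²) = (1/12)(1.1)[(0.813)² + (0.621)²] = 0.095939 kg m².
The removed disk has mass m = M·πr²/(ab) = (1.1)·π(0.14)²/(0.813·0.621) = 0.13416 kg (same uniform areal density).
Its moment of inertia about the rotation axis (parallel-axis theorem): I_hole = (1/2)mr² + md² = (1/2)(0.13416)(0.14)² + (0.13416)(0.0979)² = 0.0026006 kg m².
Treating the hole as negative mass, I = I₀ − I_hole = 0.095939 − 0.0026006 = 0.093339 kg m².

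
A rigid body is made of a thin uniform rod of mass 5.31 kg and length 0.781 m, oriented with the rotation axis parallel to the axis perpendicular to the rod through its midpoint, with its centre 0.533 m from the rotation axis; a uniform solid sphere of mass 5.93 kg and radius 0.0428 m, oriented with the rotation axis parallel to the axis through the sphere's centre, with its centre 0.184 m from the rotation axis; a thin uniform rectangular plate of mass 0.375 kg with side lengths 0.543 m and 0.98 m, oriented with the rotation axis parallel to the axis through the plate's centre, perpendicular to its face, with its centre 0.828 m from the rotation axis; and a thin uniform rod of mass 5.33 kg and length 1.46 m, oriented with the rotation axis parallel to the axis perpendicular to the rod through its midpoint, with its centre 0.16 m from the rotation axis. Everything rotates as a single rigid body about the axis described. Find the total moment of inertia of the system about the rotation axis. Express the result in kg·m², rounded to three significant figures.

Thin rod: I_cm = (1/12)ML² = (1/12)(5.31)(0.781)² = 0.26991 kg·m²; centre at d = 0.533 m, so I = I_cm + Md² gives I = 0.26991 + (5.31)(0.533)² = 1.7784 kg·m².
Solid sphere: I_cm = (2/5)MR² = (2/5)(5.93)(0.0428)² = 0.0043451 kg·m²; centre at d = 0.184 m, so I = I_cm + Md² gives I = 0.0043451 + (5.93)(0.184)² = 0.20511 kg·m².
Rectangular plate: I_cm = (1/12)M(a²+b²) = (1/12)(0.375)[(0.543)² + (0.98)²] = 0.039227 kg·m²; centre at d = 0.828 m, so I = I_cm + Md² gives I = 0.039227 + (0.375)(0.828)² = 0.29632 kg·m².
Thin rod: I_cm = (1/12)ML² = (1/12)(5.33)(1.46)² = 0.94679 kg·m²; centre at d = 0.16 m, so I = I_cm + Md² gives I = 0.94679 + (5.33)(0.16)² = 1.0832 kg·m².
Total I = 1.7784 + 0.20511 + 0.29632 + 1.0832 = 3.3631 kg·m².

3.36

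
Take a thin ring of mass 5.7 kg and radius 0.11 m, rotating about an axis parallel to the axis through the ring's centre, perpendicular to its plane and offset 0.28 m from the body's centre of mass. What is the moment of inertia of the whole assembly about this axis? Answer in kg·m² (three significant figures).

I_cm = MR² = (5.7)(0.11)² = 0.06897 kg·m²; centre at d = 0.28 m, so the parallel axis theorem gives I = 0.06897 + (5.7)(0.28)² = 0.51585 kg·m².

0.516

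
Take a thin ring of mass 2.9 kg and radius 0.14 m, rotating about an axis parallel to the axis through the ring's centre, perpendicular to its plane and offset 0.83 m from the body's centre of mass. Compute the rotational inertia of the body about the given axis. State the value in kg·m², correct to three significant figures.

2.05

I_cm = MR² = (2.9)(0.14)² = 0.05684 kg·m²; centre at d = 0.83 m, so I = I_cm + Md² gives I = 0.05684 + (2.9)(0.83)² = 2.0547 kg·m².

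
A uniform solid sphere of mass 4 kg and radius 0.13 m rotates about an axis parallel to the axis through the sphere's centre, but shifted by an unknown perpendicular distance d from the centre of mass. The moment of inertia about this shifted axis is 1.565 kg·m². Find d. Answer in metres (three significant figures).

About the centre-of-mass axis, I_cm = (2/5)MR² = (2/5)(4)(0.13)² = 0.02704 kg·m².
Parallel axis theorem: I = I_cm + Md², so Md² = 1.565 − 0.02704 = 1.538 kg·m².
d = √(1.538 / 4) = 0.62007 m.

0.620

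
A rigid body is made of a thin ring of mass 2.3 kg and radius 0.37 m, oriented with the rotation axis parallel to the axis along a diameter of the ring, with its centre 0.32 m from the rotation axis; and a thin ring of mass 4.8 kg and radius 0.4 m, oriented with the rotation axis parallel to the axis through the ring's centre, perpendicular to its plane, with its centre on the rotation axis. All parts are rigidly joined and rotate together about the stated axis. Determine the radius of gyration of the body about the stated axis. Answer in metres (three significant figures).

Thin ring: I_cm = (1/2)MR² = (1/2)(2.3)(0.37)² = 0.15743 kg m^2; centre at d = 0.32 m, so I = I_cm + Md² gives I = 0.15743 + (2.3)(0.32)² = 0.39295 kg m^2.
Thin ring: I_cm = MR² = (4.8)(0.4)² = 0.768 kg m^2; axis through the centre, so I = 0.768 kg m^2.
Total I = 1.161 kg m^2; total mass M = 7.1 kg.
k = √(I/M) = √(1.161/7.1) = 0.40437 m.

0.404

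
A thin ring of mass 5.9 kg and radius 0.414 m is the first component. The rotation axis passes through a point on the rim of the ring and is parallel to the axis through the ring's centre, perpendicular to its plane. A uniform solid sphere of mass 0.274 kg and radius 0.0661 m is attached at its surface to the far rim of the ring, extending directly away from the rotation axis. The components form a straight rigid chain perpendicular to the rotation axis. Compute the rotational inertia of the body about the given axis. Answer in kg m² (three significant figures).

2.24

Thin ring: I_cm = MR² = (5.9)(0.414)² = 1.0112 kg m²; centre at d = 0.414 m, so I = I_cm + Md² gives I = 1.0112 + (5.9)(0.414)² = 2.0225 kg m².
Solid sphere: I_cm = (2/5)MR² = (2/5)(0.274)(0.0661)² = 0.00047887 kg m²; centre at d = 0.414 + 0.414 + 0.0661 = 0.8941 m, so I = I_cm + Md² gives I = 0.00047887 + (0.274)(0.8941)² = 0.21952 kg m².
Total I = 2.0225 + 0.21952 = 2.242 kg m².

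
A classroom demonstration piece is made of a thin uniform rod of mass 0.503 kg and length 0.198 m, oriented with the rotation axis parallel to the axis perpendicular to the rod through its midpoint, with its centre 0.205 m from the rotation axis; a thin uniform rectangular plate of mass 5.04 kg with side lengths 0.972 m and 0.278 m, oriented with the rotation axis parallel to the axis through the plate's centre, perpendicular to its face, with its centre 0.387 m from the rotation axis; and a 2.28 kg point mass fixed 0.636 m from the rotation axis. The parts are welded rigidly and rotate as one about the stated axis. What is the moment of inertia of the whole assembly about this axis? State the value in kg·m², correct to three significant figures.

2.13

Thin rod: I_cm = (1/12)ML² = (1/12)(0.503)(0.198)² = 0.0016433 kg·m²; centre at d = 0.205 m, so I = I_cm + Md² gives I = 0.0016433 + (0.503)(0.205)² = 0.022782 kg·m².
Rectangular plate: I_cm = (1/12)M(a²+b²) = (1/12)(5.04)[(0.972)² + (0.278)²] = 0.42927 kg·m²; centre at d = 0.387 m, so I = I_cm + Md² gives I = 0.42927 + (5.04)(0.387)² = 1.1841 kg·m².
Point mass: I_cm = 0; centre at d = 0.636 m, so I = I_cm + Md² gives I = 0 + (2.28)(0.636)² = 0.92225 kg·m².
Total I = 0.022782 + 1.1841 + 0.92225 = 2.1291 kg·m².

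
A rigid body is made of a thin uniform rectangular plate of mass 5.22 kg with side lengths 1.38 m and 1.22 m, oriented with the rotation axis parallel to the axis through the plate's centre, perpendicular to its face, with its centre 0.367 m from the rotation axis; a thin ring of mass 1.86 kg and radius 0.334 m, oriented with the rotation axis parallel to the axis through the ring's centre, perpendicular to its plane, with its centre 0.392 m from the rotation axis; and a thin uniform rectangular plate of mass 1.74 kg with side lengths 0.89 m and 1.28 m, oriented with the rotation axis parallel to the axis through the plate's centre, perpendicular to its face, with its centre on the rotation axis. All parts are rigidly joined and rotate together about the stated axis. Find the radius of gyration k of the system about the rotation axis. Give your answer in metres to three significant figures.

Rectangular plate: I_cm = (1/12)M(a²+b²) = (1/12)(5.22)[(1.38)² + (1.22)²] = 1.4759 kg m²; centre at d = 0.367 m, so I = I_cm + Md² gives I = 1.4759 + (5.22)(0.367)² = 2.1789 kg m².
Thin ring: I_cm = MR² = (1.86)(0.334)² = 0.20749 kg m²; centre at d = 0.392 m, so I = I_cm + Md² gives I = 0.20749 + (1.86)(0.392)² = 0.49331 kg m².
Rectangular plate: I_cm = (1/12)M(a²+b²) = (1/12)(1.74)[(0.89)² + (1.28)²] = 0.35242 kg m²; axis through the centre, so I = 0.35242 kg m².
Total I = 3.0247 kg m²; total mass M = 8.82 kg.
k = √(I/M) = √(3.0247/8.82) = 0.58561 m.

0.586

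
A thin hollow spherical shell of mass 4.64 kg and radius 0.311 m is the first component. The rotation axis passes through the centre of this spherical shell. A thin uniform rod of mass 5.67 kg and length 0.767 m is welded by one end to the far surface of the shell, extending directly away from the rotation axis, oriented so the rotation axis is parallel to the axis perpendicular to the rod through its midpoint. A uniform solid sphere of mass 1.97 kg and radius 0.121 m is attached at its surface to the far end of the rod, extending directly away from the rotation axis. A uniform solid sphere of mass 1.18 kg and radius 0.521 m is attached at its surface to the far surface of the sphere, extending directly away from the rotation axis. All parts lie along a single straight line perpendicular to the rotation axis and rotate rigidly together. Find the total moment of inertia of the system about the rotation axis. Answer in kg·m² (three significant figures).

Spherical shell: I_cm = (2/3)MR² = (2/3)(4.64)(0.311)² = 0.29919 kg·m²; axis through the centre, so I = 0.29919 kg·m².
Thin rod: I_cm = (1/12)ML² = (1/12)(5.67)(0.767)² = 0.27797 kg·m²; centre at d = 0.311 + 0.3835 = 0.6945 m, so I = I_cm + Md² gives I = 0.27797 + (5.67)(0.6945)² = 3.0128 kg·m².
Solid sphere: I_cm = (2/5)MR² = (2/5)(1.97)(0.121)² = 0.011537 kg·m²; centre at d = 0.311 + 0.3835 + 0.3835 + 0.121 = 1.199 m, so I = I_cm + Md² gives I = 0.011537 + (1.97)(1.199)² = 2.8436 kg·m².
Solid sphere: I_cm = (2/5)MR² = (2/5)(1.18)(0.521)² = 0.12812 kg·m²; centre at d = 0.311 + 0.3835 + 0.3835 + 0.121 + 0.121 + 0.521 = 1.841 m, so I = I_cm + Md² gives I = 0.12812 + (1.18)(1.841)² = 4.1275 kg·m².
Total I = 0.29919 + 3.0128 + 2.8436 + 4.1275 = 10.283 kg·m².

10.3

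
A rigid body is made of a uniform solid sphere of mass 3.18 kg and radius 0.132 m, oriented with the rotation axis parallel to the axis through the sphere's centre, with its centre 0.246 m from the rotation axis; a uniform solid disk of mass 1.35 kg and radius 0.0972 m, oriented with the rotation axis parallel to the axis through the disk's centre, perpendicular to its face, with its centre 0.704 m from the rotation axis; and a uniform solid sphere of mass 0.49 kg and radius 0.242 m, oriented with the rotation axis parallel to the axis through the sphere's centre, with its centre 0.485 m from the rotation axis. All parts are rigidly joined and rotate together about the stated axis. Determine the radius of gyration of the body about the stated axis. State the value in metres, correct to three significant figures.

0.450

Solid sphere: I_cm = (2/5)MR² = (2/5)(3.18)(0.132)² = 0.022163 kg·m²; centre at d = 0.246 m, so the parallel axis theorem gives I = 0.022163 + (3.18)(0.246)² = 0.2146 kg·m².
Solid disk: I_cm = (1/2)MR² = (1/2)(1.35)(0.0972)² = 0.0063773 kg·m²; centre at d = 0.704 m, so the parallel axis theorem gives I = 0.0063773 + (1.35)(0.704)² = 0.67546 kg·m².
Solid sphere: I_cm = (2/5)MR² = (2/5)(0.49)(0.242)² = 0.011479 kg·m²; centre at d = 0.485 m, so the parallel axis theorem gives I = 0.011479 + (0.49)(0.485)² = 0.12674 kg·m².
Total I = 1.0168 kg·m²; total mass M = 5.02 kg.
k = √(I/M) = √(1.0168/5.02) = 0.45006 m.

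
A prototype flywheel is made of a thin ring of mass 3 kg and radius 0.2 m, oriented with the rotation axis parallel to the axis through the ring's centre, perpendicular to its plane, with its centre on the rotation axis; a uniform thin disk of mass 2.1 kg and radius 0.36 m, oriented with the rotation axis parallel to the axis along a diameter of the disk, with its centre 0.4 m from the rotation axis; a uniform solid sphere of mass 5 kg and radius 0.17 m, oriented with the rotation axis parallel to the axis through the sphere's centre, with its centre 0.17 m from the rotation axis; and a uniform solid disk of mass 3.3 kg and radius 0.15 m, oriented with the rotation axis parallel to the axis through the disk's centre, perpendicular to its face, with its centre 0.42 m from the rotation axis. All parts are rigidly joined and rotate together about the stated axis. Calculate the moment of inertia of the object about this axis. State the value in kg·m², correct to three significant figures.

1.35

Thin ring: I_cm = MR² = (3)(0.2)² = 0.12 kg·m²; axis through the centre, so I = 0.12 kg·m².
Thin disk: I_cm = (1/4)MR² = (1/4)(2.1)(0.36)² = 0.06804 kg·m²; centre at d = 0.4 m, so I = I_cm + Md² gives I = 0.06804 + (2.1)(0.4)² = 0.40404 kg·m².
Solid sphere: I_cm = (2/5)MR² = (2/5)(5)(0.17)² = 0.0578 kg·m²; centre at d = 0.17 m, so I = I_cm + Md² gives I = 0.0578 + (5)(0.17)² = 0.2023 kg·m².
Solid disk: I_cm = (1/2)MR² = (1/2)(3.3)(0.15)² = 0.037125 kg·m²; centre at d = 0.42 m, so I = I_cm + Md² gives I = 0.037125 + (3.3)(0.42)² = 0.61924 kg·m².
Total I = 0.12 + 0.40404 + 0.2023 + 0.61924 = 1.3456 kg·m².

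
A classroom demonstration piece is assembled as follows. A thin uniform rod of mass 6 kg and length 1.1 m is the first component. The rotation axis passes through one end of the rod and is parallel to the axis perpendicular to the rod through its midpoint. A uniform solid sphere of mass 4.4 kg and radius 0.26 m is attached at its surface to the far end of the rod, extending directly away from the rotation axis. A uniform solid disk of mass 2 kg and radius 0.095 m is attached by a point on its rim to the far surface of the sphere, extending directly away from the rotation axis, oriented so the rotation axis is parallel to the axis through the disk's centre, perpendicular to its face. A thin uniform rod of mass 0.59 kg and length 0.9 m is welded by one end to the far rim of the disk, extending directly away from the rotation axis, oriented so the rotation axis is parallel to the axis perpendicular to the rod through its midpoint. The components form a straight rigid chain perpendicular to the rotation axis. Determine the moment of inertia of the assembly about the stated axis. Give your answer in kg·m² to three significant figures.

Thin rod: I_cm = (1/12)ML² = (1/12)(6)(1.1)² = 0.605 kg·m²; centre at d = 0.55 m, so the parallel axis theorem gives I = 0.605 + (6)(0.55)² = 2.42 kg·m².
Solid sphere: I_cm = (2/5)MR² = (2/5)(4.4)(0.26)² = 0.11898 kg·m²; centre at d = 0.55 + 0.55 + 0.26 = 1.36 m, so the parallel axis theorem gives I = 0.11898 + (4.4)(1.36)² = 8.2572 kg·m².
Solid disk: I_cm = (1/2)MR² = (1/2)(2)(0.095)² = 0.009025 kg·m²; centre at d = 0.55 + 0.55 + 0.26 + 0.26 + 0.095 = 1.715 m, so the parallel axis theorem gives I = 0.009025 + (2)(1.715)² = 5.8915 kg·m².
Thin rod: I_cm = (1/12)ML² = (1/12)(0.59)(0.9)² = 0.039825 kg·m²; centre at d = 0.55 + 0.55 + 0.26 + 0.26 + 0.095 + 0.095 + 0.45 = 2.26 m, so the parallel axis theorem gives I = 0.039825 + (0.59)(2.26)² = 3.0533 kg·m².
Total I = 2.42 + 8.2572 + 5.8915 + 3.0533 = 19.622 kg·m².

19.6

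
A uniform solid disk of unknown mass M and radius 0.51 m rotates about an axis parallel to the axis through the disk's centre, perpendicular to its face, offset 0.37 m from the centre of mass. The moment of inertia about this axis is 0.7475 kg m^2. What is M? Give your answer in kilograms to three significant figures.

I = I_cm + Md² = (1/2)MR² + Md² = M·[0.5·(0.51)² + (0.37)²] = M·0.26695.
So M = 0.7475 / 0.26695 = 2.8001 kg.

2.80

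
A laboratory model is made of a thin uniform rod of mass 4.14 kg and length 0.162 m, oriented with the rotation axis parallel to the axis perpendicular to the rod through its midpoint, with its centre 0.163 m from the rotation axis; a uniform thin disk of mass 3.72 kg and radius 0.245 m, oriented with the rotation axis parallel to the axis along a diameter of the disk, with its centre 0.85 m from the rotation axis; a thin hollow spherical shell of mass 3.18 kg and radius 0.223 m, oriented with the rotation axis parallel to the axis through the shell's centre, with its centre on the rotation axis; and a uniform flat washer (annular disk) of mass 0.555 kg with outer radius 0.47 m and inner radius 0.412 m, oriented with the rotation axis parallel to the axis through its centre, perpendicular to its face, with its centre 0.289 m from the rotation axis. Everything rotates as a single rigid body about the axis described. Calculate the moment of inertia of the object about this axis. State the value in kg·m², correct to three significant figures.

Thin rod: I_cm = (1/12)ML² = (1/12)(4.14)(0.162)² = 0.0090542 kg·m²; centre at d = 0.163 m, so I = I_cm + Md² gives I = 0.0090542 + (4.14)(0.163)² = 0.11905 kg·m².
Thin disk: I_cm = (1/4)MR² = (1/4)(3.72)(0.245)² = 0.055823 kg·m²; centre at d = 0.85 m, so I = I_cm + Md² gives I = 0.055823 + (3.72)(0.85)² = 2.7435 kg·m².
Spherical shell: I_cm = (2/3)MR² = (2/3)(3.18)(0.223)² = 0.10543 kg·m²; axis through the centre, so I = 0.10543 kg·m².
Annular disk: I_cm = (1/2)M(R²+r²) = (1/2)(0.555)[(0.47)² + (0.412)²] = 0.1084 kg·m²; centre at d = 0.289 m, so I = I_cm + Md² gives I = 0.1084 + (0.555)(0.289)² = 0.15476 kg·m².
Total I = 0.11905 + 2.7435 + 0.10543 + 0.15476 = 3.1228 kg·m².

3.12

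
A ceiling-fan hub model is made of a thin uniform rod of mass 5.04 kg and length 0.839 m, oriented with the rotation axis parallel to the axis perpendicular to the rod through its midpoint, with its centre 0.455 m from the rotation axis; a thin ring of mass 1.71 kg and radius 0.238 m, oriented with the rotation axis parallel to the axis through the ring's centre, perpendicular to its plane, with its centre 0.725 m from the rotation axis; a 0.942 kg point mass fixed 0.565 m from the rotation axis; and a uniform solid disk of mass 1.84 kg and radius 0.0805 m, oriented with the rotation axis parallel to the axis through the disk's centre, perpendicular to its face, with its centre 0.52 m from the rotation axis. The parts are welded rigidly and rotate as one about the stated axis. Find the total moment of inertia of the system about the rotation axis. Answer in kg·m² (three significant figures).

Thin rod: I_cm = (1/12)ML² = (1/12)(5.04)(0.839)² = 0.29565 kg·m²; centre at d = 0.455 m, so the parallel axis theorem gives I = 0.29565 + (5.04)(0.455)² = 1.3391 kg·m².
Thin ring: I_cm = MR² = (1.71)(0.238)² = 0.096861 kg·m²; centre at d = 0.725 m, so the parallel axis theorem gives I = 0.096861 + (1.71)(0.725)² = 0.99568 kg·m².
Point mass: I_cm = 0; centre at d = 0.565 m, so the parallel axis theorem gives I = 0 + (0.942)(0.565)² = 0.30071 kg·m².
Solid disk: I_cm = (1/2)MR² = (1/2)(1.84)(0.0805)² = 0.0059618 kg·m²; centre at d = 0.52 m, so the parallel axis theorem gives I = 0.0059618 + (1.84)(0.52)² = 0.5035 kg·m².
Total I = 1.3391 + 0.99568 + 0.30071 + 0.5035 = 3.1389 kg·m².

3.14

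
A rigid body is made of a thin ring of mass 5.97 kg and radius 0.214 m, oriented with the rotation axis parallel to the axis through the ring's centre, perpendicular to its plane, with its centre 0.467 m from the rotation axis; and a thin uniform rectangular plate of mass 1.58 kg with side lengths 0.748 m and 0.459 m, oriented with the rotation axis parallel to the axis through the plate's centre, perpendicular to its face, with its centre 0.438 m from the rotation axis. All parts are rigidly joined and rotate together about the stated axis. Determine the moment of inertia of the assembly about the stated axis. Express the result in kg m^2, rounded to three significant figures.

1.98

Thin ring: I_cm = MR² = (5.97)(0.214)² = 0.2734 kg m^2; centre at d = 0.467 m, so the parallel axis theorem gives I = 0.2734 + (5.97)(0.467)² = 1.5754 kg m^2.
Rectangular plate: I_cm = (1/12)M(a²+b²) = (1/12)(1.58)[(0.748)² + (0.459)²] = 0.10141 kg m^2; centre at d = 0.438 m, so the parallel axis theorem gives I = 0.10141 + (1.58)(0.438)² = 0.40452 kg m^2.
Total I = 1.5754 + 0.40452 = 1.9799 kg m^2.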